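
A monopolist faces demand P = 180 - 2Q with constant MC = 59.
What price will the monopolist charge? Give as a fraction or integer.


MR = 180 - 4Q
Set MR = MC: 180 - 4Q = 59
Q* = 121/4
Substitute into demand:
P* = 180 - 2*121/4 = 239/2

239/2


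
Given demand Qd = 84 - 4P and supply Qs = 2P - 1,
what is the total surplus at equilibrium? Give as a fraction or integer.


Find equilibrium: 84 - 4P = 2P - 1
84 + 1 = 6P
P* = 85/6 = 85/6
Q* = 2*85/6 - 1 = 82/3
Inverse demand: P = 21 - Q/4, so P_max = 21
Inverse supply: P = 1/2 + Q/2, so P_min = 1/2
CS = (1/2) * 82/3 * (21 - 85/6) = 1681/18
PS = (1/2) * 82/3 * (85/6 - 1/2) = 1681/9
TS = CS + PS = 1681/18 + 1681/9 = 1681/6

1681/6


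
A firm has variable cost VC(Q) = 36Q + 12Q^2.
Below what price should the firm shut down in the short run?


AVC(Q) = VC(Q)/Q = 36 + 12Q
AVC is increasing in Q, so minimum AVC is at Q -> 0+.
Min AVC = 36
The firm should shut down if P < 36.

36


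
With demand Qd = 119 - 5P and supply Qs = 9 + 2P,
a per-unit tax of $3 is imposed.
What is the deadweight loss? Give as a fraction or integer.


Pre-tax equilibrium quantity: Q* = 283/7
Post-tax equilibrium quantity: Q_tax = 253/7
Reduction in quantity: Q* - Q_tax = 30/7
DWL = (1/2) * tax * (Q* - Q_tax)
DWL = (1/2) * 3 * 30/7 = 45/7

45/7


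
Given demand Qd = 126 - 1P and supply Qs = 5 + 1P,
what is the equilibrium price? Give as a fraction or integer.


At equilibrium, Qd = Qs.
126 - 1P = 5 + 1P
126 - 5 = 1P + 1P
121 = 2P
P* = 121/2 = 121/2

121/2


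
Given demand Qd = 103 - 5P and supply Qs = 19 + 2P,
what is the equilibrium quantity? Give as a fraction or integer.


First find equilibrium price:
103 - 5P = 19 + 2P
P* = 84/7 = 12
Then substitute into demand:
Q* = 103 - 5 * 12 = 43

43


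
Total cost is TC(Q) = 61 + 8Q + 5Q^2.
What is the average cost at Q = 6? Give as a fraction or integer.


TC(6) = 61 + 8*6 + 5*6^2
TC(6) = 61 + 48 + 180 = 289
AC = TC/Q = 289/6 = 289/6

289/6


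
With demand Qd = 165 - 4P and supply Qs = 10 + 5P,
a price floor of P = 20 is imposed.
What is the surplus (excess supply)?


At P = 20:
Qd = 165 - 4*20 = 85
Qs = 10 + 5*20 = 110
Surplus = Qs - Qd = 110 - 85 = 25

25


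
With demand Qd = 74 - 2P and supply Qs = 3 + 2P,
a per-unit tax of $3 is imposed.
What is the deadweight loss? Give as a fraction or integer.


Pre-tax equilibrium quantity: Q* = 77/2
Post-tax equilibrium quantity: Q_tax = 71/2
Reduction in quantity: Q* - Q_tax = 3
DWL = (1/2) * tax * (Q* - Q_tax)
DWL = (1/2) * 3 * 3 = 9/2

9/2


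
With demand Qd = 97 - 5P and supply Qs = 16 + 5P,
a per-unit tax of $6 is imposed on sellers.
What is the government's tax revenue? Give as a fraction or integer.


With tax on sellers, new supply: Qs' = 16 + 5(P - 6)
= 5P - 14
New equilibrium quantity:
Q_new = 83/2
Tax revenue = tax * Q_new = 6 * 83/2 = 249

249


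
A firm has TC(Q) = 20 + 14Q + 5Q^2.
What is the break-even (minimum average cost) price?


AC(Q) = 20/Q + 14 + 5Q
To minimize: dAC/dQ = -20/Q^2 + 5 = 0
Q^2 = 20/5 = 4
Q* = 2
Min AC = 20/2 + 14 + 5*2
Min AC = 10 + 14 + 10 = 34

34


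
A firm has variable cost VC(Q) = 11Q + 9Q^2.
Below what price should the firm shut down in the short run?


AVC(Q) = VC(Q)/Q = 11 + 9Q
AVC is increasing in Q, so minimum AVC is at Q -> 0+.
Min AVC = 11
The firm should shut down if P < 11.

11


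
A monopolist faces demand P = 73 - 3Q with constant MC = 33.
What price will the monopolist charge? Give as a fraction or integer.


MR = 73 - 6Q
Set MR = MC: 73 - 6Q = 33
Q* = 20/3
Substitute into demand:
P* = 73 - 3*20/3 = 53

53


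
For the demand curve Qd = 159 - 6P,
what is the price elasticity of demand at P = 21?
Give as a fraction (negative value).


dQ/dP = -6
At P = 21: Q = 159 - 6*21 = 33
E = (dQ/dP)(P/Q) = (-6)(21/33) = -42/11

-42/11


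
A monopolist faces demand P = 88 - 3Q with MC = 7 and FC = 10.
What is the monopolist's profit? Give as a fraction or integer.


MR = MC: 88 - 6Q = 7
Q* = 27/2
P* = 88 - 3*27/2 = 95/2
Profit = (P* - MC)*Q* - FC
= (95/2 - 7)*27/2 - 10
= 81/2*27/2 - 10
= 2187/4 - 10 = 2147/4

2147/4


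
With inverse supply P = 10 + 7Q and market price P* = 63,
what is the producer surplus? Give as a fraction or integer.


Minimum supply price (at Q=0): P_min = 10
Quantity supplied at P* = 63:
Q* = (63 - 10)/7 = 53/7
PS = (1/2) * Q* * (P* - P_min)
PS = (1/2) * 53/7 * (63 - 10)
PS = (1/2) * 53/7 * 53 = 2809/14

2809/14


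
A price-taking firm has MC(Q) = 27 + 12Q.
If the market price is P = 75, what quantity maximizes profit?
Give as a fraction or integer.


In perfect competition, profit is maximized where P = MC.
75 = 27 + 12Q
48 = 12Q
Q* = 48/12 = 4

4


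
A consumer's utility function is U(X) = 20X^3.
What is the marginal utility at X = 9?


MU = dU/dX = 20*3*X^(3-1)
MU = 60*X^2
At X = 9:
MU = 60 * 9^2
MU = 60 * 81 = 4860

4860


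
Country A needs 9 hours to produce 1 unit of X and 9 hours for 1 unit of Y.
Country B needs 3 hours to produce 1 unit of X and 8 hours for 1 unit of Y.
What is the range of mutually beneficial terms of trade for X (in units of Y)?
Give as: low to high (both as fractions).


Opportunity cost of X for Country A = hours_X / hours_Y = 9/9 = 1 units of Y
Opportunity cost of X for Country B = hours_X / hours_Y = 3/8 = 3/8 units of Y
Terms of trade must be between the two opportunity costs.
Range: 3/8 to 1

3/8 to 1


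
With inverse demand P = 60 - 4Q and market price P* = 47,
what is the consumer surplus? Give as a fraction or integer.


Maximum willingness to pay (at Q=0): P_max = 60
Quantity demanded at P* = 47:
Q* = (60 - 47)/4 = 13/4
CS = (1/2) * Q* * (P_max - P*)
CS = (1/2) * 13/4 * (60 - 47)
CS = (1/2) * 13/4 * 13 = 169/8

169/8


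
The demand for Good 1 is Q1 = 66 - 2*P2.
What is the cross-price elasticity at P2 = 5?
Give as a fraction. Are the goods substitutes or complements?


dQ1/dP2 = -2
At P2 = 5: Q1 = 66 - 2*5 = 56
Exy = (dQ1/dP2)(P2/Q1) = -2 * 5 / 56 = -5/28
Since Exy < 0, the goods are complements.

-5/28 (complements)


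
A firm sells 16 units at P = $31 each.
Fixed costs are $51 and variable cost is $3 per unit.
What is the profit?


Total Revenue = P * Q = 31 * 16 = $496
Total Cost = FC + VC*Q = 51 + 3*16 = $99
Profit = TR - TC = 496 - 99 = $397

$397


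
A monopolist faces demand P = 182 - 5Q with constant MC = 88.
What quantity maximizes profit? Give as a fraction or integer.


TR = P*Q = (182 - 5Q)Q = 182Q - 5Q^2
MR = dTR/dQ = 182 - 10Q
Set MR = MC:
182 - 10Q = 88
94 = 10Q
Q* = 94/10 = 47/5

47/5


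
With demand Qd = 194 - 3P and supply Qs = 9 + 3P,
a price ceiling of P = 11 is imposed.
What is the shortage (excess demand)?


At P = 11:
Qd = 194 - 3*11 = 161
Qs = 9 + 3*11 = 42
Shortage = Qd - Qs = 161 - 42 = 119

119


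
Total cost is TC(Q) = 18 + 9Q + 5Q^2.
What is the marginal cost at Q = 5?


MC = dTC/dQ = 9 + 2*5*Q
At Q = 5:
MC = 9 + 10*5
MC = 9 + 50 = 59

59


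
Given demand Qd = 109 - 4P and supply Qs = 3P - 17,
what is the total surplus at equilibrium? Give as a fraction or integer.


Find equilibrium: 109 - 4P = 3P - 17
109 + 17 = 7P
P* = 126/7 = 18
Q* = 3*18 - 17 = 37
Inverse demand: P = 109/4 - Q/4, so P_max = 109/4
Inverse supply: P = 17/3 + Q/3, so P_min = 17/3
CS = (1/2) * 37 * (109/4 - 18) = 1369/8
PS = (1/2) * 37 * (18 - 17/3) = 1369/6
TS = CS + PS = 1369/8 + 1369/6 = 9583/24

9583/24


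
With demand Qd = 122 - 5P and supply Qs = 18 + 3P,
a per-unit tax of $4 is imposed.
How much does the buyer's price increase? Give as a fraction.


With a per-unit tax, the buyer's price increase depends on relative slopes.
Supply slope: d = 3, Demand slope: b = 5
Buyer's price increase = d * tax / (b + d)
= 3 * 4 / (5 + 3)
= 12 / 8 = 3/2

3/2


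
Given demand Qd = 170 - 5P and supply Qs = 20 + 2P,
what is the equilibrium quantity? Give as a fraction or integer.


First find equilibrium price:
170 - 5P = 20 + 2P
P* = 150/7 = 150/7
Then substitute into demand:
Q* = 170 - 5 * 150/7 = 440/7

440/7


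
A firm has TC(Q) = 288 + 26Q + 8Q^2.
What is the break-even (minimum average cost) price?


AC(Q) = 288/Q + 26 + 8Q
To minimize: dAC/dQ = -288/Q^2 + 8 = 0
Q^2 = 288/8 = 36
Q* = 6
Min AC = 288/6 + 26 + 8*6
Min AC = 48 + 26 + 48 = 122

122


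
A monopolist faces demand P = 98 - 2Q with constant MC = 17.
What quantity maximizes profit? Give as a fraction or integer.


TR = P*Q = (98 - 2Q)Q = 98Q - 2Q^2
MR = dTR/dQ = 98 - 4Q
Set MR = MC:
98 - 4Q = 17
81 = 4Q
Q* = 81/4 = 81/4

81/4


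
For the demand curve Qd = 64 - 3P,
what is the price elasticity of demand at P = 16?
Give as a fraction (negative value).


dQ/dP = -3
At P = 16: Q = 64 - 3*16 = 16
E = (dQ/dP)(P/Q) = (-3)(16/16) = -3

-3


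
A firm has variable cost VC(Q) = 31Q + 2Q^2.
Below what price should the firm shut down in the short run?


AVC(Q) = VC(Q)/Q = 31 + 2Q
AVC is increasing in Q, so minimum AVC is at Q -> 0+.
Min AVC = 31
The firm should shut down if P < 31.

31


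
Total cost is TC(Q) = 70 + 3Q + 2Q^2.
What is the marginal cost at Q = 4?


MC = dTC/dQ = 3 + 2*2*Q
At Q = 4:
MC = 3 + 4*4
MC = 3 + 16 = 19

19


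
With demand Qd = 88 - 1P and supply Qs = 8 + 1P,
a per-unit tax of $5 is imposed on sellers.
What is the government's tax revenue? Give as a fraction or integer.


With tax on sellers, new supply: Qs' = 8 + 1(P - 5)
= 3 + 1P
New equilibrium quantity:
Q_new = 91/2
Tax revenue = tax * Q_new = 5 * 91/2 = 455/2

455/2


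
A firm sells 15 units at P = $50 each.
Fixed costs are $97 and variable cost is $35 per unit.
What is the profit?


Total Revenue = P * Q = 50 * 15 = $750
Total Cost = FC + VC*Q = 97 + 35*15 = $622
Profit = TR - TC = 750 - 622 = $128

$128


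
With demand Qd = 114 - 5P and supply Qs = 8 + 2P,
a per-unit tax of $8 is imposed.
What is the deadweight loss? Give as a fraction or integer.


Pre-tax equilibrium quantity: Q* = 268/7
Post-tax equilibrium quantity: Q_tax = 188/7
Reduction in quantity: Q* - Q_tax = 80/7
DWL = (1/2) * tax * (Q* - Q_tax)
DWL = (1/2) * 8 * 80/7 = 320/7

320/7


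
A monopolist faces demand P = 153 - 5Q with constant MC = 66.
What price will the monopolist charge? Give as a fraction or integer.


MR = 153 - 10Q
Set MR = MC: 153 - 10Q = 66
Q* = 87/10
Substitute into demand:
P* = 153 - 5*87/10 = 219/2

219/2


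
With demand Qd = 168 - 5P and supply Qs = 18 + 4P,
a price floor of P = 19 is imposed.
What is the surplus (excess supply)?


At P = 19:
Qd = 168 - 5*19 = 73
Qs = 18 + 4*19 = 94
Surplus = Qs - Qd = 94 - 73 = 21

21


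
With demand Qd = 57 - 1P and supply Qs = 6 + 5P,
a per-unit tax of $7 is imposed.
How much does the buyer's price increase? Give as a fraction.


With a per-unit tax, the buyer's price increase depends on relative slopes.
Supply slope: d = 5, Demand slope: b = 1
Buyer's price increase = d * tax / (b + d)
= 5 * 7 / (1 + 5)
= 35 / 6 = 35/6

35/6


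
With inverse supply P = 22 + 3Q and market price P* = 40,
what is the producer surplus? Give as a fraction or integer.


Minimum supply price (at Q=0): P_min = 22
Quantity supplied at P* = 40:
Q* = (40 - 22)/3 = 6
PS = (1/2) * Q* * (P* - P_min)
PS = (1/2) * 6 * (40 - 22)
PS = (1/2) * 6 * 18 = 54

54


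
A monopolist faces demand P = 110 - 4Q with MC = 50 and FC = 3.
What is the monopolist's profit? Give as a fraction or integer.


MR = MC: 110 - 8Q = 50
Q* = 15/2
P* = 110 - 4*15/2 = 80
Profit = (P* - MC)*Q* - FC
= (80 - 50)*15/2 - 3
= 30*15/2 - 3
= 225 - 3 = 222

222


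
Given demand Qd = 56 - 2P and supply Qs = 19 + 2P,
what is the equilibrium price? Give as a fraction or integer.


At equilibrium, Qd = Qs.
56 - 2P = 19 + 2P
56 - 19 = 2P + 2P
37 = 4P
P* = 37/4 = 37/4

37/4


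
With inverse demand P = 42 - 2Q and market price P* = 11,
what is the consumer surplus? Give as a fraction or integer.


Maximum willingness to pay (at Q=0): P_max = 42
Quantity demanded at P* = 11:
Q* = (42 - 11)/2 = 31/2
CS = (1/2) * Q* * (P_max - P*)
CS = (1/2) * 31/2 * (42 - 11)
CS = (1/2) * 31/2 * 31 = 961/4

961/4


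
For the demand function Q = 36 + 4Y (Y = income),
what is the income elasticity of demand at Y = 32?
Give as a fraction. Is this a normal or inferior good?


dQ/dY = 4
At Y = 32: Q = 36 + 4*32 = 164
Ey = (dQ/dY)(Y/Q) = 4 * 32 / 164 = 32/41
Since Ey > 0, this is a normal good.

32/41 (normal good)


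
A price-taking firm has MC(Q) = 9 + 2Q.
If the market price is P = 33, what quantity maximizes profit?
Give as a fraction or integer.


In perfect competition, profit is maximized where P = MC.
33 = 9 + 2Q
24 = 2Q
Q* = 24/2 = 12

12


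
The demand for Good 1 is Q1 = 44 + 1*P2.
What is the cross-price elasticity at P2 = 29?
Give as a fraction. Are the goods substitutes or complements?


dQ1/dP2 = 1
At P2 = 29: Q1 = 44 + 1*29 = 73
Exy = (dQ1/dP2)(P2/Q1) = 1 * 29 / 73 = 29/73
Since Exy > 0, the goods are substitutes.

29/73 (substitutes)


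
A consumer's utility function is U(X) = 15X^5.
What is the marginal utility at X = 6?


MU = dU/dX = 15*5*X^(5-1)
MU = 75*X^4
At X = 6:
MU = 75 * 6^4
MU = 75 * 1296 = 97200

97200


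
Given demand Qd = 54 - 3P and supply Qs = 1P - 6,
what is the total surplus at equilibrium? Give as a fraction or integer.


Find equilibrium: 54 - 3P = 1P - 6
54 + 6 = 4P
P* = 60/4 = 15
Q* = 1*15 - 6 = 9
Inverse demand: P = 18 - Q/3, so P_max = 18
Inverse supply: P = 6 + Q/1, so P_min = 6
CS = (1/2) * 9 * (18 - 15) = 27/2
PS = (1/2) * 9 * (15 - 6) = 81/2
TS = CS + PS = 27/2 + 81/2 = 54

54


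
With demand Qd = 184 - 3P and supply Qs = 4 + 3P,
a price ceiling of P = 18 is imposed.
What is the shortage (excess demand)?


At P = 18:
Qd = 184 - 3*18 = 130
Qs = 4 + 3*18 = 58
Shortage = Qd - Qs = 130 - 58 = 72

72


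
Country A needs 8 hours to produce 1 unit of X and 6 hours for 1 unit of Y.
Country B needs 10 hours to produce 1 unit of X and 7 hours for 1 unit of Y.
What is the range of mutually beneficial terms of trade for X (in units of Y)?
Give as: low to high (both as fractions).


Opportunity cost of X for Country A = hours_X / hours_Y = 8/6 = 4/3 units of Y
Opportunity cost of X for Country B = hours_X / hours_Y = 10/7 = 10/7 units of Y
Terms of trade must be between the two opportunity costs.
Range: 4/3 to 10/7

4/3 to 10/7


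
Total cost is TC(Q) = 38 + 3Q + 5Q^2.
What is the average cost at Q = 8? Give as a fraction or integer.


TC(8) = 38 + 3*8 + 5*8^2
TC(8) = 38 + 24 + 320 = 382
AC = TC/Q = 382/8 = 191/4

191/4


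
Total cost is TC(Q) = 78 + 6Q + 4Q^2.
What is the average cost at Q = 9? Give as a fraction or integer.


TC(9) = 78 + 6*9 + 4*9^2
TC(9) = 78 + 54 + 324 = 456
AC = TC/Q = 456/9 = 152/3

152/3


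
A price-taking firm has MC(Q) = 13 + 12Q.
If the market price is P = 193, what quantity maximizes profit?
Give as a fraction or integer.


In perfect competition, profit is maximized where P = MC.
193 = 13 + 12Q
180 = 12Q
Q* = 180/12 = 15

15


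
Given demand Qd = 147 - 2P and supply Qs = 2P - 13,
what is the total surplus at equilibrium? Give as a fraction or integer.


Find equilibrium: 147 - 2P = 2P - 13
147 + 13 = 4P
P* = 160/4 = 40
Q* = 2*40 - 13 = 67
Inverse demand: P = 147/2 - Q/2, so P_max = 147/2
Inverse supply: P = 13/2 + Q/2, so P_min = 13/2
CS = (1/2) * 67 * (147/2 - 40) = 4489/4
PS = (1/2) * 67 * (40 - 13/2) = 4489/4
TS = CS + PS = 4489/4 + 4489/4 = 4489/2

4489/2


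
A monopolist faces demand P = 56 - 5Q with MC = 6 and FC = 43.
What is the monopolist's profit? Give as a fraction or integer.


MR = MC: 56 - 10Q = 6
Q* = 5
P* = 56 - 5*5 = 31
Profit = (P* - MC)*Q* - FC
= (31 - 6)*5 - 43
= 25*5 - 43
= 125 - 43 = 82

82


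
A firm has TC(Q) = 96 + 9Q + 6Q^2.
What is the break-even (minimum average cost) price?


AC(Q) = 96/Q + 9 + 6Q
To minimize: dAC/dQ = -96/Q^2 + 6 = 0
Q^2 = 96/6 = 16
Q* = 4
Min AC = 96/4 + 9 + 6*4
Min AC = 24 + 9 + 24 = 57

57


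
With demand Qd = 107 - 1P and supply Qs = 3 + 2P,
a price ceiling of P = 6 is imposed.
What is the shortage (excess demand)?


At P = 6:
Qd = 107 - 1*6 = 101
Qs = 3 + 2*6 = 15
Shortage = Qd - Qs = 101 - 15 = 86

86


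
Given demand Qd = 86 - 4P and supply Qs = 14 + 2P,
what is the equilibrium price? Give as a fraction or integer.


At equilibrium, Qd = Qs.
86 - 4P = 14 + 2P
86 - 14 = 4P + 2P
72 = 6P
P* = 72/6 = 12

12


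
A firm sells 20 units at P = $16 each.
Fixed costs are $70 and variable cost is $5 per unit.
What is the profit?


Total Revenue = P * Q = 16 * 20 = $320
Total Cost = FC + VC*Q = 70 + 5*20 = $170
Profit = TR - TC = 320 - 170 = $150

$150


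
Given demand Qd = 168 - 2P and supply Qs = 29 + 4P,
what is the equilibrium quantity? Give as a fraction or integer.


First find equilibrium price:
168 - 2P = 29 + 4P
P* = 139/6 = 139/6
Then substitute into demand:
Q* = 168 - 2 * 139/6 = 365/3

365/3


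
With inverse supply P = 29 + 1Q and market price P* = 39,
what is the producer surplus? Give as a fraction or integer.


Minimum supply price (at Q=0): P_min = 29
Quantity supplied at P* = 39:
Q* = (39 - 29)/1 = 10
PS = (1/2) * Q* * (P* - P_min)
PS = (1/2) * 10 * (39 - 29)
PS = (1/2) * 10 * 10 = 50

50


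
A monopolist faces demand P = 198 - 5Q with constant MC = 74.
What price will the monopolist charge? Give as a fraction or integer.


MR = 198 - 10Q
Set MR = MC: 198 - 10Q = 74
Q* = 62/5
Substitute into demand:
P* = 198 - 5*62/5 = 136

136


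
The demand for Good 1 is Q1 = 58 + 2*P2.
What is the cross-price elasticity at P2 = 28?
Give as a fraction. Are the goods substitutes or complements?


dQ1/dP2 = 2
At P2 = 28: Q1 = 58 + 2*28 = 114
Exy = (dQ1/dP2)(P2/Q1) = 2 * 28 / 114 = 28/57
Since Exy > 0, the goods are substitutes.

28/57 (substitutes)


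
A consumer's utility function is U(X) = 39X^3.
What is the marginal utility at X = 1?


MU = dU/dX = 39*3*X^(3-1)
MU = 117*X^2
At X = 1:
MU = 117 * 1^2
MU = 117 * 1 = 117

117


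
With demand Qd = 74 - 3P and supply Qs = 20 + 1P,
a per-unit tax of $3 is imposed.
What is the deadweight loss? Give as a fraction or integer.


Pre-tax equilibrium quantity: Q* = 67/2
Post-tax equilibrium quantity: Q_tax = 125/4
Reduction in quantity: Q* - Q_tax = 9/4
DWL = (1/2) * tax * (Q* - Q_tax)
DWL = (1/2) * 3 * 9/4 = 27/8

27/8


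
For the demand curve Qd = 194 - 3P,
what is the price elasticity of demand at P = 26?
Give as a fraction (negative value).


dQ/dP = -3
At P = 26: Q = 194 - 3*26 = 116
E = (dQ/dP)(P/Q) = (-3)(26/116) = -39/58

-39/58


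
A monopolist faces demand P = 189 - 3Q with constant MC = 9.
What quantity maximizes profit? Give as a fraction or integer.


TR = P*Q = (189 - 3Q)Q = 189Q - 3Q^2
MR = dTR/dQ = 189 - 6Q
Set MR = MC:
189 - 6Q = 9
180 = 6Q
Q* = 180/6 = 30

30


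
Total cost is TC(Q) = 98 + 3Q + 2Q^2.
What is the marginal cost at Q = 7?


MC = dTC/dQ = 3 + 2*2*Q
At Q = 7:
MC = 3 + 4*7
MC = 3 + 28 = 31

31


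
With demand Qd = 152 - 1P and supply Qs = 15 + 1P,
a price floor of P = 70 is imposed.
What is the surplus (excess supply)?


At P = 70:
Qd = 152 - 1*70 = 82
Qs = 15 + 1*70 = 85
Surplus = Qs - Qd = 85 - 82 = 3

3


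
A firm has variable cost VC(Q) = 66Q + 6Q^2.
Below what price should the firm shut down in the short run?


AVC(Q) = VC(Q)/Q = 66 + 6Q
AVC is increasing in Q, so minimum AVC is at Q -> 0+.
Min AVC = 66
The firm should shut down if P < 66.

66


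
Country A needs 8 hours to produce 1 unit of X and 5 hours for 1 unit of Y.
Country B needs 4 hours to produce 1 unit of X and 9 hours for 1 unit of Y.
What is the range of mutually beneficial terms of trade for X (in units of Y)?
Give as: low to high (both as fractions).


Opportunity cost of X for Country A = hours_X / hours_Y = 8/5 = 8/5 units of Y
Opportunity cost of X for Country B = hours_X / hours_Y = 4/9 = 4/9 units of Y
Terms of trade must be between the two opportunity costs.
Range: 4/9 to 8/5

4/9 to 8/5


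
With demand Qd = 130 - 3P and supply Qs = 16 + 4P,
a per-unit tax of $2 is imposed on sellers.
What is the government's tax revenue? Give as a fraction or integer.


With tax on sellers, new supply: Qs' = 16 + 4(P - 2)
= 8 + 4P
New equilibrium quantity:
Q_new = 544/7
Tax revenue = tax * Q_new = 2 * 544/7 = 1088/7

1088/7


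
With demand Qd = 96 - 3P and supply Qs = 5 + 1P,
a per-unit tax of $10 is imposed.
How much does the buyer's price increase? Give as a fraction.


With a per-unit tax, the buyer's price increase depends on relative slopes.
Supply slope: d = 1, Demand slope: b = 3
Buyer's price increase = d * tax / (b + d)
= 1 * 10 / (3 + 1)
= 10 / 4 = 5/2

5/2


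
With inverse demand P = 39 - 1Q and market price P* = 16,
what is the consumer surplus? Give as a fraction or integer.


Maximum willingness to pay (at Q=0): P_max = 39
Quantity demanded at P* = 16:
Q* = (39 - 16)/1 = 23
CS = (1/2) * Q* * (P_max - P*)
CS = (1/2) * 23 * (39 - 16)
CS = (1/2) * 23 * 23 = 529/2

529/2


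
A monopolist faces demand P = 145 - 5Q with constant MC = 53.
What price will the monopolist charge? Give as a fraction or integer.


MR = 145 - 10Q
Set MR = MC: 145 - 10Q = 53
Q* = 46/5
Substitute into demand:
P* = 145 - 5*46/5 = 99

99


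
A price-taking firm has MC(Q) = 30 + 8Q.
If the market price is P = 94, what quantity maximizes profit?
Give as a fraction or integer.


In perfect competition, profit is maximized where P = MC.
94 = 30 + 8Q
64 = 8Q
Q* = 64/8 = 8

8


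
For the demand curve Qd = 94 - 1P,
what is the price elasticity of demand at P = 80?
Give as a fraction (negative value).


dQ/dP = -1
At P = 80: Q = 94 - 1*80 = 14
E = (dQ/dP)(P/Q) = (-1)(80/14) = -40/7

-40/7


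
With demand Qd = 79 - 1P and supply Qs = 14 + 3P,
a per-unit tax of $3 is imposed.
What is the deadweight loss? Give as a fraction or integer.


Pre-tax equilibrium quantity: Q* = 251/4
Post-tax equilibrium quantity: Q_tax = 121/2
Reduction in quantity: Q* - Q_tax = 9/4
DWL = (1/2) * tax * (Q* - Q_tax)
DWL = (1/2) * 3 * 9/4 = 27/8

27/8


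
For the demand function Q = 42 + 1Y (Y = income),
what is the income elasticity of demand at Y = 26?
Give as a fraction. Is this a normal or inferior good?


dQ/dY = 1
At Y = 26: Q = 42 + 1*26 = 68
Ey = (dQ/dY)(Y/Q) = 1 * 26 / 68 = 13/34
Since Ey > 0, this is a normal good.

13/34 (normal good)


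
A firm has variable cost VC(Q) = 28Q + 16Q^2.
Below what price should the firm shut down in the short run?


AVC(Q) = VC(Q)/Q = 28 + 16Q
AVC is increasing in Q, so minimum AVC is at Q -> 0+.
Min AVC = 28
The firm should shut down if P < 28.

28


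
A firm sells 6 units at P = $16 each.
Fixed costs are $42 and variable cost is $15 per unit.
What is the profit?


Total Revenue = P * Q = 16 * 6 = $96
Total Cost = FC + VC*Q = 42 + 15*6 = $132
Profit = TR - TC = 96 - 132 = $-36

$-36


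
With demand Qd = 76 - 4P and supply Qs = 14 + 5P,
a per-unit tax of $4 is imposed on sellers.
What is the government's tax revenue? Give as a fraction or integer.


With tax on sellers, new supply: Qs' = 14 + 5(P - 4)
= 5P - 6
New equilibrium quantity:
Q_new = 356/9
Tax revenue = tax * Q_new = 4 * 356/9 = 1424/9

1424/9


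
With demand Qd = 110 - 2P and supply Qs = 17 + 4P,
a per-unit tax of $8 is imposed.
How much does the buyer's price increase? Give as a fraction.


With a per-unit tax, the buyer's price increase depends on relative slopes.
Supply slope: d = 4, Demand slope: b = 2
Buyer's price increase = d * tax / (b + d)
= 4 * 8 / (2 + 4)
= 32 / 6 = 16/3

16/3


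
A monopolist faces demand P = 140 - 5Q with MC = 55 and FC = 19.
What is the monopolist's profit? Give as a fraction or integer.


MR = MC: 140 - 10Q = 55
Q* = 17/2
P* = 140 - 5*17/2 = 195/2
Profit = (P* - MC)*Q* - FC
= (195/2 - 55)*17/2 - 19
= 85/2*17/2 - 19
= 1445/4 - 19 = 1369/4

1369/4


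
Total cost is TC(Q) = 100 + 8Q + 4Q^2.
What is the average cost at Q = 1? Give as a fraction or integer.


TC(1) = 100 + 8*1 + 4*1^2
TC(1) = 100 + 8 + 4 = 112
AC = TC/Q = 112/1 = 112

112


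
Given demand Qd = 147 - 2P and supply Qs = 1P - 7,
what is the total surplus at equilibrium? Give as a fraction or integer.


Find equilibrium: 147 - 2P = 1P - 7
147 + 7 = 3P
P* = 154/3 = 154/3
Q* = 1*154/3 - 7 = 133/3
Inverse demand: P = 147/2 - Q/2, so P_max = 147/2
Inverse supply: P = 7 + Q/1, so P_min = 7
CS = (1/2) * 133/3 * (147/2 - 154/3) = 17689/36
PS = (1/2) * 133/3 * (154/3 - 7) = 17689/18
TS = CS + PS = 17689/36 + 17689/18 = 17689/12

17689/12


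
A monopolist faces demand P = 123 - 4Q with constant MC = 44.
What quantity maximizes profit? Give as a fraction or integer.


TR = P*Q = (123 - 4Q)Q = 123Q - 4Q^2
MR = dTR/dQ = 123 - 8Q
Set MR = MC:
123 - 8Q = 44
79 = 8Q
Q* = 79/8 = 79/8

79/8


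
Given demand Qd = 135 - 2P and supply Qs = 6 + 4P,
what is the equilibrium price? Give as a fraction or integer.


At equilibrium, Qd = Qs.
135 - 2P = 6 + 4P
135 - 6 = 2P + 4P
129 = 6P
P* = 129/6 = 43/2

43/2


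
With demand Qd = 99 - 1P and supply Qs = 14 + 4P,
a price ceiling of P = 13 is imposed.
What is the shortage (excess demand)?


At P = 13:
Qd = 99 - 1*13 = 86
Qs = 14 + 4*13 = 66
Shortage = Qd - Qs = 86 - 66 = 20

20


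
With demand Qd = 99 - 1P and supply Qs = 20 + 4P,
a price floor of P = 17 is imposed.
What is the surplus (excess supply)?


At P = 17:
Qd = 99 - 1*17 = 82
Qs = 20 + 4*17 = 88
Surplus = Qs - Qd = 88 - 82 = 6

6


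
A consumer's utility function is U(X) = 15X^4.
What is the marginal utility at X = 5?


MU = dU/dX = 15*4*X^(4-1)
MU = 60*X^3
At X = 5:
MU = 60 * 5^3
MU = 60 * 125 = 7500

7500


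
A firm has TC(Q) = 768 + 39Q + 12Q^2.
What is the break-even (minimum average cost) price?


AC(Q) = 768/Q + 39 + 12Q
To minimize: dAC/dQ = -768/Q^2 + 12 = 0
Q^2 = 768/12 = 64
Q* = 8
Min AC = 768/8 + 39 + 12*8
Min AC = 96 + 39 + 96 = 231

231


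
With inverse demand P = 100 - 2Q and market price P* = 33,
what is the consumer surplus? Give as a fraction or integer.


Maximum willingness to pay (at Q=0): P_max = 100
Quantity demanded at P* = 33:
Q* = (100 - 33)/2 = 67/2
CS = (1/2) * Q* * (P_max - P*)
CS = (1/2) * 67/2 * (100 - 33)
CS = (1/2) * 67/2 * 67 = 4489/4

4489/4


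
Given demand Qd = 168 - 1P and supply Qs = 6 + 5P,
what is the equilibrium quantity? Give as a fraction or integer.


First find equilibrium price:
168 - 1P = 6 + 5P
P* = 162/6 = 27
Then substitute into demand:
Q* = 168 - 1 * 27 = 141

141


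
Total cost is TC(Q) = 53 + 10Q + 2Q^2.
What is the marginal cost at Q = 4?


MC = dTC/dQ = 10 + 2*2*Q
At Q = 4:
MC = 10 + 4*4
MC = 10 + 16 = 26

26


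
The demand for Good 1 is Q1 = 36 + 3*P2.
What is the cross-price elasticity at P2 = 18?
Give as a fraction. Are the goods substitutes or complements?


dQ1/dP2 = 3
At P2 = 18: Q1 = 36 + 3*18 = 90
Exy = (dQ1/dP2)(P2/Q1) = 3 * 18 / 90 = 3/5
Since Exy > 0, the goods are substitutes.

3/5 (substitutes)


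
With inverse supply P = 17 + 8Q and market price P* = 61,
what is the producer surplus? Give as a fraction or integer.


Minimum supply price (at Q=0): P_min = 17
Quantity supplied at P* = 61:
Q* = (61 - 17)/8 = 11/2
PS = (1/2) * Q* * (P* - P_min)
PS = (1/2) * 11/2 * (61 - 17)
PS = (1/2) * 11/2 * 44 = 121

121


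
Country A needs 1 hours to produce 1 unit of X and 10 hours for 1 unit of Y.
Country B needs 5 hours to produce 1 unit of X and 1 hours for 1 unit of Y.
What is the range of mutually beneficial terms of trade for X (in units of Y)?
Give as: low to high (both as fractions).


Opportunity cost of X for Country A = hours_X / hours_Y = 1/10 = 1/10 units of Y
Opportunity cost of X for Country B = hours_X / hours_Y = 5/1 = 5 units of Y
Terms of trade must be between the two opportunity costs.
Range: 1/10 to 5

1/10 to 5


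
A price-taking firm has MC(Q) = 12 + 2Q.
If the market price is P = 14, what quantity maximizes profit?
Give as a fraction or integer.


In perfect competition, profit is maximized where P = MC.
14 = 12 + 2Q
2 = 2Q
Q* = 2/2 = 1

1


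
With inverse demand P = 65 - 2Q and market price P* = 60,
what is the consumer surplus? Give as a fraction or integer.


Maximum willingness to pay (at Q=0): P_max = 65
Quantity demanded at P* = 60:
Q* = (65 - 60)/2 = 5/2
CS = (1/2) * Q* * (P_max - P*)
CS = (1/2) * 5/2 * (65 - 60)
CS = (1/2) * 5/2 * 5 = 25/4

25/4


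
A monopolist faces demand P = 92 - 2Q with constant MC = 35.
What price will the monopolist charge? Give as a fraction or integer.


MR = 92 - 4Q
Set MR = MC: 92 - 4Q = 35
Q* = 57/4
Substitute into demand:
P* = 92 - 2*57/4 = 127/2

127/2


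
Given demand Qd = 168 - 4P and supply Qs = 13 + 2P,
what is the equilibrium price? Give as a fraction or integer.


At equilibrium, Qd = Qs.
168 - 4P = 13 + 2P
168 - 13 = 4P + 2P
155 = 6P
P* = 155/6 = 155/6

155/6


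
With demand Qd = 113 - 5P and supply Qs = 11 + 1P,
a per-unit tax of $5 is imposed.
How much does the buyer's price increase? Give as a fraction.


With a per-unit tax, the buyer's price increase depends on relative slopes.
Supply slope: d = 1, Demand slope: b = 5
Buyer's price increase = d * tax / (b + d)
= 1 * 5 / (5 + 1)
= 5 / 6 = 5/6

5/6


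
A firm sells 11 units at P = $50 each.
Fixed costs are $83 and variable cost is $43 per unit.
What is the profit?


Total Revenue = P * Q = 50 * 11 = $550
Total Cost = FC + VC*Q = 83 + 43*11 = $556
Profit = TR - TC = 550 - 556 = $-6

$-6


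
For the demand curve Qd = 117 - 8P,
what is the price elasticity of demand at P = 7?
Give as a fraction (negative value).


dQ/dP = -8
At P = 7: Q = 117 - 8*7 = 61
E = (dQ/dP)(P/Q) = (-8)(7/61) = -56/61

-56/61


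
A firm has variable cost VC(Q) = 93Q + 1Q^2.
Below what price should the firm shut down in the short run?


AVC(Q) = VC(Q)/Q = 93 + 1Q
AVC is increasing in Q, so minimum AVC is at Q -> 0+.
Min AVC = 93
The firm should shut down if P < 93.

93


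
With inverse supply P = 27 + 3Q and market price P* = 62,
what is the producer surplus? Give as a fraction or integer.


Minimum supply price (at Q=0): P_min = 27
Quantity supplied at P* = 62:
Q* = (62 - 27)/3 = 35/3
PS = (1/2) * Q* * (P* - P_min)
PS = (1/2) * 35/3 * (62 - 27)
PS = (1/2) * 35/3 * 35 = 1225/6

1225/6


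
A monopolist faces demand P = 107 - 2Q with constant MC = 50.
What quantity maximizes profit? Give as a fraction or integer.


TR = P*Q = (107 - 2Q)Q = 107Q - 2Q^2
MR = dTR/dQ = 107 - 4Q
Set MR = MC:
107 - 4Q = 50
57 = 4Q
Q* = 57/4 = 57/4

57/4


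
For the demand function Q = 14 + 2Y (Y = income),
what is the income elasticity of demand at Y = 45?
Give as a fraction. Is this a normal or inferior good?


dQ/dY = 2
At Y = 45: Q = 14 + 2*45 = 104
Ey = (dQ/dY)(Y/Q) = 2 * 45 / 104 = 45/52
Since Ey > 0, this is a normal good.

45/52 (normal good)


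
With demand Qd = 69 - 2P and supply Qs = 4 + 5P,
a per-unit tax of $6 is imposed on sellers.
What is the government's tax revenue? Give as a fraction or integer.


With tax on sellers, new supply: Qs' = 4 + 5(P - 6)
= 5P - 26
New equilibrium quantity:
Q_new = 293/7
Tax revenue = tax * Q_new = 6 * 293/7 = 1758/7

1758/7


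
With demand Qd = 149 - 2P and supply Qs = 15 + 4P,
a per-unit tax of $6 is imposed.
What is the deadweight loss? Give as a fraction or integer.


Pre-tax equilibrium quantity: Q* = 313/3
Post-tax equilibrium quantity: Q_tax = 289/3
Reduction in quantity: Q* - Q_tax = 8
DWL = (1/2) * tax * (Q* - Q_tax)
DWL = (1/2) * 6 * 8 = 24

24


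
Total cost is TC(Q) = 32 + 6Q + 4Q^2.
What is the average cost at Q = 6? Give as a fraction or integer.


TC(6) = 32 + 6*6 + 4*6^2
TC(6) = 32 + 36 + 144 = 212
AC = TC/Q = 212/6 = 106/3

106/3


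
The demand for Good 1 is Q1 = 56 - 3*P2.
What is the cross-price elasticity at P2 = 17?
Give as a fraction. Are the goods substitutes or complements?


dQ1/dP2 = -3
At P2 = 17: Q1 = 56 - 3*17 = 5
Exy = (dQ1/dP2)(P2/Q1) = -3 * 17 / 5 = -51/5
Since Exy < 0, the goods are complements.

-51/5 (complements)


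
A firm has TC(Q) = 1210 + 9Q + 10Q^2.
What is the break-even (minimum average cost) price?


AC(Q) = 1210/Q + 9 + 10Q
To minimize: dAC/dQ = -1210/Q^2 + 10 = 0
Q^2 = 1210/10 = 121
Q* = 11
Min AC = 1210/11 + 9 + 10*11
Min AC = 110 + 9 + 110 = 229

229


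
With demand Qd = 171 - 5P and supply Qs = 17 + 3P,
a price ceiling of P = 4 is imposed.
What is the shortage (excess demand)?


At P = 4:
Qd = 171 - 5*4 = 151
Qs = 17 + 3*4 = 29
Shortage = Qd - Qs = 151 - 29 = 122

122


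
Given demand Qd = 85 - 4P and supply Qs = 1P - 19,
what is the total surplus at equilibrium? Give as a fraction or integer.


Find equilibrium: 85 - 4P = 1P - 19
85 + 19 = 5P
P* = 104/5 = 104/5
Q* = 1*104/5 - 19 = 9/5
Inverse demand: P = 85/4 - Q/4, so P_max = 85/4
Inverse supply: P = 19 + Q/1, so P_min = 19
CS = (1/2) * 9/5 * (85/4 - 104/5) = 81/200
PS = (1/2) * 9/5 * (104/5 - 19) = 81/50
TS = CS + PS = 81/200 + 81/50 = 81/40

81/40


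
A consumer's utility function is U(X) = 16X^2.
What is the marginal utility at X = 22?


MU = dU/dX = 16*2*X^(2-1)
MU = 32*X^1
At X = 22:
MU = 32 * 22^1
MU = 32 * 22 = 704

704


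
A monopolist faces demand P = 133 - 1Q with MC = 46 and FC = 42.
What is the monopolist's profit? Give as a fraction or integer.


MR = MC: 133 - 2Q = 46
Q* = 87/2
P* = 133 - 1*87/2 = 179/2
Profit = (P* - MC)*Q* - FC
= (179/2 - 46)*87/2 - 42
= 87/2*87/2 - 42
= 7569/4 - 42 = 7401/4

7401/4


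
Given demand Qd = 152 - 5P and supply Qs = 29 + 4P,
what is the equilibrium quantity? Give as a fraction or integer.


First find equilibrium price:
152 - 5P = 29 + 4P
P* = 123/9 = 41/3
Then substitute into demand:
Q* = 152 - 5 * 41/3 = 251/3

251/3


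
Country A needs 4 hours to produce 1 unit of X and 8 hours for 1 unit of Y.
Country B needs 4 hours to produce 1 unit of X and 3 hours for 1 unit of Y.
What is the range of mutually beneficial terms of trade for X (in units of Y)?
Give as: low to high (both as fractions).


Opportunity cost of X for Country A = hours_X / hours_Y = 4/8 = 1/2 units of Y
Opportunity cost of X for Country B = hours_X / hours_Y = 4/3 = 4/3 units of Y
Terms of trade must be between the two opportunity costs.
Range: 1/2 to 4/3

1/2 to 4/3


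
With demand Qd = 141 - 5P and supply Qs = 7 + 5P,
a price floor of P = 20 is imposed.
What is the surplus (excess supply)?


At P = 20:
Qd = 141 - 5*20 = 41
Qs = 7 + 5*20 = 107
Surplus = Qs - Qd = 107 - 41 = 66

66


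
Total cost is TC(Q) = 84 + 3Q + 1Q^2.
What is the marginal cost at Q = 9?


MC = dTC/dQ = 3 + 2*1*Q
At Q = 9:
MC = 3 + 2*9
MC = 3 + 18 = 21

21


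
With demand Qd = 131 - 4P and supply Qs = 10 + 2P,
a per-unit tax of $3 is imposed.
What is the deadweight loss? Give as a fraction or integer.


Pre-tax equilibrium quantity: Q* = 151/3
Post-tax equilibrium quantity: Q_tax = 139/3
Reduction in quantity: Q* - Q_tax = 4
DWL = (1/2) * tax * (Q* - Q_tax)
DWL = (1/2) * 3 * 4 = 6

6


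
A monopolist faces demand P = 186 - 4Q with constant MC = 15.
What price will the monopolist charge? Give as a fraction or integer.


MR = 186 - 8Q
Set MR = MC: 186 - 8Q = 15
Q* = 171/8
Substitute into demand:
P* = 186 - 4*171/8 = 201/2

201/2


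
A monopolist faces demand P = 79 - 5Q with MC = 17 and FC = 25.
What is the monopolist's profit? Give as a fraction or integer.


MR = MC: 79 - 10Q = 17
Q* = 31/5
P* = 79 - 5*31/5 = 48
Profit = (P* - MC)*Q* - FC
= (48 - 17)*31/5 - 25
= 31*31/5 - 25
= 961/5 - 25 = 836/5

836/5


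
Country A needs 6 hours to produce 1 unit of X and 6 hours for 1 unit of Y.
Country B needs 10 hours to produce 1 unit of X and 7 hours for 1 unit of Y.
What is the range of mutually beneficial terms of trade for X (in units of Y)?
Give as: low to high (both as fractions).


Opportunity cost of X for Country A = hours_X / hours_Y = 6/6 = 1 units of Y
Opportunity cost of X for Country B = hours_X / hours_Y = 10/7 = 10/7 units of Y
Terms of trade must be between the two opportunity costs.
Range: 1 to 10/7

1 to 10/7


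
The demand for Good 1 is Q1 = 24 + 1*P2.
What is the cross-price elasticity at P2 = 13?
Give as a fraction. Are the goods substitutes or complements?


dQ1/dP2 = 1
At P2 = 13: Q1 = 24 + 1*13 = 37
Exy = (dQ1/dP2)(P2/Q1) = 1 * 13 / 37 = 13/37
Since Exy > 0, the goods are substitutes.

13/37 (substitutes)


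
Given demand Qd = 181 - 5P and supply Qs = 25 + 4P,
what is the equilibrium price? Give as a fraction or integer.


At equilibrium, Qd = Qs.
181 - 5P = 25 + 4P
181 - 25 = 5P + 4P
156 = 9P
P* = 156/9 = 52/3

52/3


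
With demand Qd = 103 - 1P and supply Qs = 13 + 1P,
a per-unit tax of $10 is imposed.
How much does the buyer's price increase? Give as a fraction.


With a per-unit tax, the buyer's price increase depends on relative slopes.
Supply slope: d = 1, Demand slope: b = 1
Buyer's price increase = d * tax / (b + d)
= 1 * 10 / (1 + 1)
= 10 / 2 = 5

5


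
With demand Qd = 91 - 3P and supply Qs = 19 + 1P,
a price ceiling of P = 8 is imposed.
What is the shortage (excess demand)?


At P = 8:
Qd = 91 - 3*8 = 67
Qs = 19 + 1*8 = 27
Shortage = Qd - Qs = 67 - 27 = 40

40


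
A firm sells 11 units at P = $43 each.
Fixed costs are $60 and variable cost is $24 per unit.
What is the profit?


Total Revenue = P * Q = 43 * 11 = $473
Total Cost = FC + VC*Q = 60 + 24*11 = $324
Profit = TR - TC = 473 - 324 = $149

$149


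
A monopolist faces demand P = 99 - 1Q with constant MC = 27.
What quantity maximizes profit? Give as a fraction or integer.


TR = P*Q = (99 - 1Q)Q = 99Q - 1Q^2
MR = dTR/dQ = 99 - 2Q
Set MR = MC:
99 - 2Q = 27
72 = 2Q
Q* = 72/2 = 36

36


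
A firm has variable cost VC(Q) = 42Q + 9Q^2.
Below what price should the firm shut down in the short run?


AVC(Q) = VC(Q)/Q = 42 + 9Q
AVC is increasing in Q, so minimum AVC is at Q -> 0+.
Min AVC = 42
The firm should shut down if P < 42.

42


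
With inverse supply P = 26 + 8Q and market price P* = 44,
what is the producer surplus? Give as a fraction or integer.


Minimum supply price (at Q=0): P_min = 26
Quantity supplied at P* = 44:
Q* = (44 - 26)/8 = 9/4
PS = (1/2) * Q* * (P* - P_min)
PS = (1/2) * 9/4 * (44 - 26)
PS = (1/2) * 9/4 * 18 = 81/4

81/4


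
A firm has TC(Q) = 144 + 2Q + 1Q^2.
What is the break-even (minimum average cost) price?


AC(Q) = 144/Q + 2 + 1Q
To minimize: dAC/dQ = -144/Q^2 + 1 = 0
Q^2 = 144/1 = 144
Q* = 12
Min AC = 144/12 + 2 + 1*12
Min AC = 12 + 2 + 12 = 26

26


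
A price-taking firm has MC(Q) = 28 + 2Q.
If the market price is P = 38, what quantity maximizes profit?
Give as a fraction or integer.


In perfect competition, profit is maximized where P = MC.
38 = 28 + 2Q
10 = 2Q
Q* = 10/2 = 5

5


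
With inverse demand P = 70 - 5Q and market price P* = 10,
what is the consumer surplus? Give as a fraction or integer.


Maximum willingness to pay (at Q=0): P_max = 70
Quantity demanded at P* = 10:
Q* = (70 - 10)/5 = 12
CS = (1/2) * Q* * (P_max - P*)
CS = (1/2) * 12 * (70 - 10)
CS = (1/2) * 12 * 60 = 360

360


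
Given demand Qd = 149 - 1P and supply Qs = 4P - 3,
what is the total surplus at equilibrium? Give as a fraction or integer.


Find equilibrium: 149 - 1P = 4P - 3
149 + 3 = 5P
P* = 152/5 = 152/5
Q* = 4*152/5 - 3 = 593/5
Inverse demand: P = 149 - Q/1, so P_max = 149
Inverse supply: P = 3/4 + Q/4, so P_min = 3/4
CS = (1/2) * 593/5 * (149 - 152/5) = 351649/50
PS = (1/2) * 593/5 * (152/5 - 3/4) = 351649/200
TS = CS + PS = 351649/50 + 351649/200 = 351649/40

351649/40


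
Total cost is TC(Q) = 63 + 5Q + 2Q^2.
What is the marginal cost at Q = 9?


MC = dTC/dQ = 5 + 2*2*Q
At Q = 9:
MC = 5 + 4*9
MC = 5 + 36 = 41

41


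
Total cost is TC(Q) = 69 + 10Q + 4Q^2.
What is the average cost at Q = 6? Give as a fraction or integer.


TC(6) = 69 + 10*6 + 4*6^2
TC(6) = 69 + 60 + 144 = 273
AC = TC/Q = 273/6 = 91/2

91/2


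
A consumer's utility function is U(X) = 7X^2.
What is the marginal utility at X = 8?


MU = dU/dX = 7*2*X^(2-1)
MU = 14*X^1
At X = 8:
MU = 14 * 8^1
MU = 14 * 8 = 112

112
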